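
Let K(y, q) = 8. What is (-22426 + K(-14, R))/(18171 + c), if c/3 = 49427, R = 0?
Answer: -1019/7566 ≈ -0.13468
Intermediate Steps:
c = 148281 (c = 3*49427 = 148281)
(-22426 + K(-14, R))/(18171 + c) = (-22426 + 8)/(18171 + 148281) = -22418/166452 = -22418*1/166452 = -1019/7566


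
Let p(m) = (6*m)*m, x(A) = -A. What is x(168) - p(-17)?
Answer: -1902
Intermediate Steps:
p(m) = 6*m**2
x(168) - p(-17) = -1*168 - 6*(-17)**2 = -168 - 6*289 = -168 - 1*1734 = -168 - 1734 = -1902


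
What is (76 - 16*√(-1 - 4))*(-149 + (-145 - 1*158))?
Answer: -34352 + 7232*I*√5 ≈ -34352.0 + 16171.0*I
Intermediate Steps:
(76 - 16*√(-1 - 4))*(-149 + (-145 - 1*158)) = (76 - 16*I*√5)*(-149 + (-145 - 158)) = (76 - 16*I*√5)*(-149 - 303) = (76 - 16*I*√5)*(-452) = -34352 + 7232*I*√5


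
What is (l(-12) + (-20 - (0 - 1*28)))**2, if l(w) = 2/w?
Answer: 2209/36 ≈ 61.361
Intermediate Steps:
(l(-12) + (-20 - (0 - 1*28)))**2 = (2/(-12) + (-20 - (0 - 1*28)))**2 = (2*(-1/12) + (-20 - (0 - 28)))**2 = (-1/6 + (-20 - 1*(-28)))**2 = (-1/6 + (-20 + 28))**2 = (-1/6 + 8)**2 = (47/6)**2 = 2209/36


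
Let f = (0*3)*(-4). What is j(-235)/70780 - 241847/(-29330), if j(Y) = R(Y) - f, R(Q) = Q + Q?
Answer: 427603639/51899435 ≈ 8.2391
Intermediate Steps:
R(Q) = 2*Q
f = 0 (f = 0*(-4) = 0)
j(Y) = 2*Y (j(Y) = 2*Y - 1*0 = 2*Y + 0 = 2*Y)
j(-235)/70780 - 241847/(-29330) = (2*(-235))/70780 - 241847/(-29330) = -470*1/70780 - 241847*(-1/29330) = -47/7078 + 241847/29330 = 427603639/51899435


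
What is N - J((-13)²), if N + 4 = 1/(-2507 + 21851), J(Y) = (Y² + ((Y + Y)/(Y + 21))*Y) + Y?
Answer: -53356381009/1837680 ≈ -29035.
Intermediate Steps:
J(Y) = Y + Y² + 2*Y²/(21 + Y) (J(Y) = (Y² + ((2*Y)/(21 + Y))*Y) + Y = (Y² + (2*Y/(21 + Y))*Y) + Y = (Y² + 2*Y²/(21 + Y)) + Y = Y + Y² + 2*Y²/(21 + Y))
N = -77375/19344 (N = -4 + 1/(-2507 + 21851) = -4 + 1/19344 = -77375/19344 ≈ -3.9999)
N - J((-13)²) = -77375/19344 - (-13)²*(21 + ((-13)²)² + 24*(-13)²)/(21 + (-13)²) = -77375/19344 - 169*(21 + 169² + 24*169)/(21 + 169) = -77375/19344 - 169*(21 + 28561 + 4056)/190 = -77375/19344 - 169*32638/190 = -77375/19344 - 1*2757911/95 = -77375/19344 - 2757911/95 = -53356381009/1837680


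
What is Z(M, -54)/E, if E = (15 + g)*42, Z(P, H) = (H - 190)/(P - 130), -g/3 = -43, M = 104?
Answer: 61/39312 ≈ 0.0015517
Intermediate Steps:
g = 129 (g = -3*(-43) = 129)
Z(P, H) = (-190 + H)/(-130 + P)
E = 6048 (E = (15 + 129)*42 = 144*42 = 6048)
Z(M, -54)/E = ((-190 - 54)/(-130 + 104))/6048 = (-244/(-26))*(1/6048) = -1/26*(-244)*(1/6048) = (122/13)*(1/6048) = 61/39312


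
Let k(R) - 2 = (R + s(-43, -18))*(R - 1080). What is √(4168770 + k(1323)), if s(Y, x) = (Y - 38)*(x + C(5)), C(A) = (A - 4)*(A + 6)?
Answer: √4628042 ≈ 2151.3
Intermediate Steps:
C(A) = (-4 + A)*(6 + A)
s(Y, x) = (-38 + Y)*(11 + x) (s(Y, x) = (Y - 38)*(x + (-24 + 5² + 2*5)) = (-38 + Y)*(x + (-24 + 25 + 10)) = (-38 + Y)*(x + 11) = (-38 + Y)*(11 + x))
k(R) = 2 + (-1080 + R)*(567 + R) (k(R) = 2 + (R + (-418 - 38*(-18) + 11*(-43) - 43*(-18)))*(R - 1080) = 2 + (R + (-418 + 684 - 473 + 774))*(-1080 + R) = 2 + (R + 567)*(-1080 + R) = 2 + (567 + R)*(-1080 + R) = 2 + (-1080 + R)*(567 + R))
√(4168770 + k(1323)) = √(4168770 + (-612358 + 1323² - 513*1323)) = √(4168770 + (-612358 + 1750329 - 678699)) = √(4168770 + 459272) = √4628042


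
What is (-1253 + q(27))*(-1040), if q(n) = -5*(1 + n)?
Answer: 1448720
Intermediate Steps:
q(n) = -5 - 5*n
(-1253 + q(27))*(-1040) = (-1253 + (-5 - 5*27))*(-1040) = (-1253 + (-5 - 135))*(-1040) = (-1253 - 140)*(-1040) = -1393*(-1040) = 1448720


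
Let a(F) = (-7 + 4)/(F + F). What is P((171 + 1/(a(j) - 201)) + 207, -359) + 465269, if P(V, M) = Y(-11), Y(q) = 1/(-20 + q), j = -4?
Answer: 14423338/31 ≈ 4.6527e+5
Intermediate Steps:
a(F) = -3/(2*F) (a(F) = -3*1/(2*F) = -3/(2*F))
P(V, M) = -1/31 (P(V, M) = 1/(-20 - 11) = 1/(-31) = -1/31)
P((171 + 1/(a(j) - 201)) + 207, -359) + 465269 = -1/31 + 465269 = 14423338/31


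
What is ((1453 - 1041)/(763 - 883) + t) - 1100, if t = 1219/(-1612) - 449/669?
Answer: -1985854503/1797380 ≈ -1104.9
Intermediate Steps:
t = -1539299/1078428 (t = 1219*(-1/1612) - 449*1/669 = -1219/1612 - 449/669 = -1539299/1078428 ≈ -1.4274)
((1453 - 1041)/(763 - 883) + t) - 1100 = ((1453 - 1041)/(763 - 883) - 1539299/1078428) - 1100 = (412/(-120) - 1539299/1078428) - 1100 = (412*(-1/120) - 1539299/1078428) - 1100 = (-103/30 - 1539299/1078428) - 1100 = -8736503/1797380 - 1100 = -1985854503/1797380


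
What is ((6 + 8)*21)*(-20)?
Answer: -5880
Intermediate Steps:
((6 + 8)*21)*(-20) = (14*21)*(-20) = 294*(-20) = -5880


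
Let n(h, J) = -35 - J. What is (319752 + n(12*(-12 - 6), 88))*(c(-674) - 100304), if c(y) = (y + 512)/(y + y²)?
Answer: -7271255330545965/226801 ≈ -3.2060e+10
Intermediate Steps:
c(y) = (512 + y)/(y + y²)
(319752 + n(12*(-12 - 6), 88))*(c(-674) - 100304) = (319752 + (-35 - 1*88))*((512 - 674)/((-674)*(1 - 674)) - 100304) = (319752 + (-35 - 88))*(-1/674*(-162)/(-673) - 100304) = (319752 - 123)*(-1/674*(-1/673)*(-162) - 100304) = 319629*(-81/226801 - 100304) = 319629*(-22749047585/226801) = -7271255330545965/226801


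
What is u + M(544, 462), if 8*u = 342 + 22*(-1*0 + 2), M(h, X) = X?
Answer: 2041/4 ≈ 510.25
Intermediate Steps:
u = 193/4 (u = (342 + 22*(-1*0 + 2))/8 = (342 + 22*(0 + 2))/8 = (342 + 22*2)/8 = (342 + 44)/8 = (⅛)*386 = 193/4 ≈ 48.250)
u + M(544, 462) = 193/4 + 462 = 2041/4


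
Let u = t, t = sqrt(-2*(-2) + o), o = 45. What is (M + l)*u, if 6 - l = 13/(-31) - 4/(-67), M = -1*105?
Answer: -1434132/2077 ≈ -690.48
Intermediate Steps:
t = 7 (t = sqrt(-2*(-2) + 45) = sqrt(4 + 45) = sqrt(49) = 7)
M = -105
u = 7
l = 13209/2077 (l = 6 - (13/(-31) - 4/(-67)) = 6 - (13*(-1/31) - 4*(-1/67)) = 6 - (-13/31 + 4/67) = 6 - 1*(-747/2077) = 6 + 747/2077 = 13209/2077 ≈ 6.3596)
(M + l)*u = (-105 + 13209/2077)*7 = -204876/2077*7 = -1434132/2077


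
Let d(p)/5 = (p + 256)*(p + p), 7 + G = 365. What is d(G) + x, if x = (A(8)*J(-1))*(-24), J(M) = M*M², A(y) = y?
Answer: 2198312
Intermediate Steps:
G = 358 (G = -7 + 365 = 358)
d(p) = 10*p*(256 + p) (d(p) = 5*((p + 256)*(p + p)) = 5*((256 + p)*(2*p)) = 5*(2*p*(256 + p)) = 10*p*(256 + p))
J(M) = M³
x = 192 (x = (8*(-1)³)*(-24) = (8*(-1))*(-24) = -8*(-24) = 192)
d(G) + x = 10*358*(256 + 358) + 192 = 10*358*614 + 192 = 2198120 + 192 = 2198312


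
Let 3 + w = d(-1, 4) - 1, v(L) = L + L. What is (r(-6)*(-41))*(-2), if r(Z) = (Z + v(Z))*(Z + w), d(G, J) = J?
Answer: 8856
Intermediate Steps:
v(L) = 2*L
w = 0 (w = -3 + (4 - 1) = -3 + 3 = 0)
r(Z) = 3*Z² (r(Z) = (Z + 2*Z)*(Z + 0) = (3*Z)*Z = 3*Z²)
(r(-6)*(-41))*(-2) = ((3*(-6)²)*(-41))*(-2) = ((3*36)*(-41))*(-2) = (108*(-41))*(-2) = -4428*(-2) = 8856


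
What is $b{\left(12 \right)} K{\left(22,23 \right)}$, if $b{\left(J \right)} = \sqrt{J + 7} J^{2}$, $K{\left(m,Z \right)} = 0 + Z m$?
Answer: $72864 \sqrt{19} \approx 3.1761 \cdot 10^{5}$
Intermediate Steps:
$K{\left(m,Z \right)} = Z m$
$b{\left(J \right)} = J^{2} \sqrt{7 + J}$ ($b{\left(J \right)} = \sqrt{7 + J} J^{2} = J^{2} \sqrt{7 + J}$)
$b{\left(12 \right)} K{\left(22,23 \right)} = 12^{2} \sqrt{7 + 12} \cdot 23 \cdot 22 = 144 \sqrt{19} \cdot 506 = 72864 \sqrt{19}$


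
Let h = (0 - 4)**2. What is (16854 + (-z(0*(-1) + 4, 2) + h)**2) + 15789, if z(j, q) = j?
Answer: 32787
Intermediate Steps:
h = 16 (h = (-4)**2 = 16)
(16854 + (-z(0*(-1) + 4, 2) + h)**2) + 15789 = (16854 + (-(0*(-1) + 4) + 16)**2) + 15789 = (16854 + (-(0 + 4) + 16)**2) + 15789 = (16854 + (-1*4 + 16)**2) + 15789 = (16854 + (-4 + 16)**2) + 15789 = (16854 + 12**2) + 15789 = (16854 + 144) + 15789 = 16998 + 15789 = 32787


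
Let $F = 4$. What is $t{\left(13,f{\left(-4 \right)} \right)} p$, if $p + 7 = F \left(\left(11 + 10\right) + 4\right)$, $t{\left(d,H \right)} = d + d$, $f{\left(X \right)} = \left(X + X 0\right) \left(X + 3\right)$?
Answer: $2418$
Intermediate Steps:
$f{\left(X \right)} = X \left(3 + X\right)$ ($f{\left(X \right)} = \left(X + 0\right) \left(3 + X\right) = X \left(3 + X\right)$)
$t{\left(d,H \right)} = 2 d$
$p = 93$ ($p = -7 + 4 \left(\left(11 + 10\right) + 4\right) = -7 + 4 \left(21 + 4\right) = -7 + 4 \cdot 25 = -7 + 100 = 93$)
$t{\left(13,f{\left(-4 \right)} \right)} p = 2 \cdot 13 \cdot 93 = 26 \cdot 93 = 2418$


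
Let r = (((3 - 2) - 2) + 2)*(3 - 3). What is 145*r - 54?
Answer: -54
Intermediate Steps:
r = 0 (r = ((1 - 2) + 2)*0 = (-1 + 2)*0 = 1*0 = 0)
145*r - 54 = 145*0 - 54 = 0 - 54 = -54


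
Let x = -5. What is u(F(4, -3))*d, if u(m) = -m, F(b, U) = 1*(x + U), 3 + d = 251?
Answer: 1984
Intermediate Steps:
d = 248 (d = -3 + 251 = 248)
F(b, U) = -5 + U (F(b, U) = 1*(-5 + U) = -5 + U)
u(F(4, -3))*d = -(-5 - 3)*248 = -1*(-8)*248 = 8*248 = 1984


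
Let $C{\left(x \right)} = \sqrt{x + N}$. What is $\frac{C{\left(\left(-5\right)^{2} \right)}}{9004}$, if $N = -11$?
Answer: $\frac{\sqrt{14}}{9004} \approx 0.00041556$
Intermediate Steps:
$C{\left(x \right)} = \sqrt{-11 + x}$ ($C{\left(x \right)} = \sqrt{x - 11} = \sqrt{-11 + x}$)
$\frac{C{\left(\left(-5\right)^{2} \right)}}{9004} = \frac{\sqrt{-11 + \left(-5\right)^{2}}}{9004} = \sqrt{-11 + 25} \cdot \frac{1}{9004} = \sqrt{14} \cdot \frac{1}{9004} = \frac{\sqrt{14}}{9004}$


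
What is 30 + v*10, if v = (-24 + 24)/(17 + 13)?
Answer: 30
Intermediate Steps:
v = 0 (v = 0/30 = 0*(1/30) = 0)
30 + v*10 = 30 + 0*10 = 30 + 0 = 30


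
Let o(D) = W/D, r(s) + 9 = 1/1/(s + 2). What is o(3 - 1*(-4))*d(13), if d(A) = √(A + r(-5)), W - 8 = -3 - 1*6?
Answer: -⅐ ≈ -0.14286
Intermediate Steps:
W = -1 (W = 8 + (-3 - 1*6) = 8 + (-3 - 6) = 8 - 9 = -1)
r(s) = -7 + s (r(s) = -9 + 1/1/(s + 2) = -9 + 1/1/(2 + s) = -9 + 1*(2 + s) = -9 + (2 + s) = -7 + s)
d(A) = √(-12 + A) (d(A) = √(A + (-7 - 5)) = √(A - 12) = √(-12 + A))
o(D) = -1/D
o(3 - 1*(-4))*d(13) = (-1/(3 - 1*(-4)))*√(-12 + 13) = (-1/(3 + 4))*√1 = -1/7*1 = -1*⅐*1 = -⅐*1 = -⅐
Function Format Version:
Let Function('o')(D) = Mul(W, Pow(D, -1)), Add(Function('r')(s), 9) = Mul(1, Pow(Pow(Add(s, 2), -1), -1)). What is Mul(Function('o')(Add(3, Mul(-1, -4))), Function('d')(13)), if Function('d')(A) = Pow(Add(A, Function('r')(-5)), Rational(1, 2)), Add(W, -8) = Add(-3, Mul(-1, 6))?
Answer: Rational(-1, 7) ≈ -0.14286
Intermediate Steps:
W = -1 (W = Add(8, Add(-3, Mul(-1, 6))) = Add(8, Add(-3, -6)) = Add(8, -9) = -1)
Function('r')(s) = Add(-7, s) (Function('r')(s) = Add(-9, Mul(1, Pow(Pow(Add(s, 2), -1), -1))) = Add(-9, Mul(1, Pow(Pow(Add(2, s), -1), -1))) = Add(-9, Mul(1, Add(2, s))) = Add(-9, Add(2, s)) = Add(-7, s))
Function('d')(A) = Pow(Add(-12, A), Rational(1, 2)) (Function('d')(A) = Pow(Add(A, Add(-7, -5)), Rational(1, 2)) = Pow(Add(A, -12), Rational(1, 2)) = Pow(Add(-12, A), Rational(1, 2)))
Function('o')(D) = Mul(-1, Pow(D, -1))
Mul(Function('o')(Add(3, Mul(-1, -4))), Function('d')(13)) = Mul(Mul(-1, Pow(Add(3, Mul(-1, -4)), -1)), Pow(Add(-12, 13), Rational(1, 2))) = Mul(Mul(-1, Pow(Add(3, 4), -1)), Pow(1, Rational(1, 2))) = Mul(Mul(-1, Pow(7, -1)), 1) = Mul(Mul(-1, Rational(1, 7)), 1) = Mul(Rational(-1, 7), 1) = Rational(-1, 7)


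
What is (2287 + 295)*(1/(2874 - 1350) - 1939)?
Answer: -3814950185/762 ≈ -5.0065e+6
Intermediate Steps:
(2287 + 295)*(1/(2874 - 1350) - 1939) = 2582*(1/1524 - 1939) = 2582*(-2955035/1524) = -3814950185/762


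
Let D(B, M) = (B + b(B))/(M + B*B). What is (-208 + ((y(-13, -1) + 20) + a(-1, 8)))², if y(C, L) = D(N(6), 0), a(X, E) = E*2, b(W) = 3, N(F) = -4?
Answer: 7579009/256 ≈ 29606.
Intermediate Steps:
a(X, E) = 2*E
D(B, M) = (3 + B)/(M + B²) (D(B, M) = (B + 3)/(M + B*B) = (3 + B)/(M + B²))
y(C, L) = -1/16 (y(C, L) = (3 - 4)/(0 + (-4)²) = -1/(0 + 16) = -1/16)
(-208 + ((y(-13, -1) + 20) + a(-1, 8)))² = (-208 + ((-1/16 + 20) + 2*8))² = (-208 + (319/16 + 16))² = (-208 + 575/16)² = (-2753/16)² = 7579009/256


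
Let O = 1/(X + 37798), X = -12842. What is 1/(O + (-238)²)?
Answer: 24956/1413607665 ≈ 1.7654e-5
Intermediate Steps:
O = 1/24956 (O = 1/(-12842 + 37798) = 1/24956 ≈ 4.0071e-5)
1/(O + (-238)²) = 1/(1/24956 + (-238)²) = 1/(1/24956 + 56644) = 1/(1413607665/24956) = 24956/1413607665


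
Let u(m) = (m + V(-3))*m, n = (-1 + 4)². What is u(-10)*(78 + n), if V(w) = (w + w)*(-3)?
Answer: -6960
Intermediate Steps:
V(w) = -6*w (V(w) = (2*w)*(-3) = -6*w)
n = 9 (n = 3² = 9)
u(m) = m*(18 + m) (u(m) = (m - 6*(-3))*m = (m + 18)*m = (18 + m)*m = m*(18 + m))
u(-10)*(78 + n) = (-10*(18 - 10))*(78 + 9) = -10*8*87 = -80*87 = -6960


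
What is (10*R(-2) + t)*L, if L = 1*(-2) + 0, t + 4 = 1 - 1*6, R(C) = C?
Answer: 58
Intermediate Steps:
t = -9 (t = -4 + (1 - 1*6) = -4 + (1 - 6) = -4 - 5 = -9)
L = -2 (L = -2 + 0 = -2)
(10*R(-2) + t)*L = (10*(-2) - 9)*(-2) = (-20 - 9)*(-2) = -29*(-2) = 58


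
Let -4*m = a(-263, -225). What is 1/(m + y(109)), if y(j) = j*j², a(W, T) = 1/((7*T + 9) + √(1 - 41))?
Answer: 50814783038008/65806617671040523889 - 8*I*√10/65806617671040523889 ≈ 7.7218e-7 - 3.8443e-19*I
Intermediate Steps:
a(W, T) = 1/(9 + 7*T + 2*I*√10) (a(W, T) = 1/((9 + 7*T) + √(-40)) = 1/((9 + 7*T) + 2*I*√10) = 1/(9 + 7*T + 2*I*√10))
y(j) = j³
m = -1/(4*(-1566 + 2*I*√10)) (m = -1/(4*(9 + 7*(-225) + 2*I*√10)) = -1/(4*(9 - 1575 + 2*I*√10)) = -1/(4*(-1566 + 2*I*√10)) ≈ 0.00015964 + 6.4473e-7*I)
1/(m + y(109)) = 1/((783/4904792 + I*√10/4904792) + 109³) = 1/((783/4904792 + I*√10/4904792) + 1295029) = 1/(6351847879751/4904792 + I*√10/4904792)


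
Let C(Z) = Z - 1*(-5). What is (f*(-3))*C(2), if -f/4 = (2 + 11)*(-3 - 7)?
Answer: -10920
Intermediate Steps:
C(Z) = 5 + Z (C(Z) = Z + 5 = 5 + Z)
f = 520 (f = -4*(2 + 11)*(-3 - 7) = -52*(-10) = -4*(-130) = 520)
(f*(-3))*C(2) = (520*(-3))*(5 + 2) = -1560*7 = -10920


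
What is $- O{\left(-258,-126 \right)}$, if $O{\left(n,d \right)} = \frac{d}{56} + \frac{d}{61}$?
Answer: $\frac{1053}{244} \approx 4.3156$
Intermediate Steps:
$O{\left(n,d \right)} = \frac{117 d}{3416}$ ($O{\left(n,d \right)} = d \frac{1}{56} + d \frac{1}{61} = \frac{d}{56} + \frac{d}{61} = \frac{117 d}{3416}$)
$- O{\left(-258,-126 \right)} = - \frac{117 \left(-126\right)}{3416} = \left(-1\right) \left(- \frac{1053}{244}\right) = \frac{1053}{244}$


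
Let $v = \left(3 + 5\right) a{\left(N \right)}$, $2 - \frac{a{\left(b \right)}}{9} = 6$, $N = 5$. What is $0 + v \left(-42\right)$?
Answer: $12096$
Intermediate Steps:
$a{\left(b \right)} = -36$ ($a{\left(b \right)} = 18 - 54 = -36$)
$v = -288$ ($v = \left(3 + 5\right) \left(-36\right) = 8 \left(-36\right) = -288$)
$0 + v \left(-42\right) = 0 - -12096 = 0 + 12096 = 12096$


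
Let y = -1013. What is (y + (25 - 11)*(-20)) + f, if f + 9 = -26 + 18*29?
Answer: -806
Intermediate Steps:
f = 487 (f = -9 + (-26 + 18*29) = -9 + (-26 + 522) = -9 + 496 = 487)
(y + (25 - 11)*(-20)) + f = (-1013 + (25 - 11)*(-20)) + 487 = (-1013 + 14*(-20)) + 487 = (-1013 - 280) + 487 = -1293 + 487 = -806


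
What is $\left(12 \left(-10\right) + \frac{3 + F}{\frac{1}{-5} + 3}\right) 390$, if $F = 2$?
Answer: $- \frac{322725}{7} \approx -46104.0$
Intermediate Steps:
$\left(12 \left(-10\right) + \frac{3 + F}{\frac{1}{-5} + 3}\right) 390 = \left(12 \left(-10\right) + \frac{3 + 2}{\frac{1}{-5} + 3}\right) 390 = \left(-120 + \frac{5}{- \frac{1}{5} + 3}\right) 390 = \left(-120 + \frac{5}{\frac{14}{5}}\right) 390 = \left(-120 + 5 \cdot \frac{5}{14}\right) 390 = \left(-120 + \frac{25}{14}\right) 390 = \left(- \frac{1655}{14}\right) 390 = - \frac{322725}{7}$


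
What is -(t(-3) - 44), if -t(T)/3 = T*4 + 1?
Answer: 11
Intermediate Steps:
t(T) = -3 - 12*T (t(T) = -3*(T*4 + 1) = -3*(4*T + 1) = -3*(1 + 4*T) = -3 - 12*T)
-(t(-3) - 44) = -((-3 - 12*(-3)) - 44) = -((-3 + 36) - 44) = -(33 - 44) = -1*(-11) = 11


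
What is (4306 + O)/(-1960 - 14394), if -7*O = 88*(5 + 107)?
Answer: -1449/8177 ≈ -0.17720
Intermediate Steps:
O = -1408 (O = -88*(5 + 107)/7 = -88*112/7 = -1/7*9856 = -1408)
(4306 + O)/(-1960 - 14394) = (4306 - 1408)/(-1960 - 14394) = 2898/(-16354) = 2898*(-1/16354) = -1449/8177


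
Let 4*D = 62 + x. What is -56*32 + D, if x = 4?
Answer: -3551/2 ≈ -1775.5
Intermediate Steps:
D = 33/2 (D = (62 + 4)/4 = (¼)*66 = 33/2 ≈ 16.500)
-56*32 + D = -56*32 + 33/2 = -1792 + 33/2 = -3551/2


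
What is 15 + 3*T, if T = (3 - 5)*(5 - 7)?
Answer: 27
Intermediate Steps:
T = 4 (T = -2*(-2) = 4)
15 + 3*T = 15 + 3*4 = 15 + 12 = 27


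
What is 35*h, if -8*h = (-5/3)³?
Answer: 4375/216 ≈ 20.255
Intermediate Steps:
h = 125/216 (h = -(-5/3)³/8 = -⅛*(-125/27) = 125/216 ≈ 0.57870)
35*h = 35*(125/216) = 4375/216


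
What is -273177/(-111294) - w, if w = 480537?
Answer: -5942290189/12366 ≈ -4.8053e+5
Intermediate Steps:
-273177/(-111294) - w = -273177/(-111294) - 1*480537 = -273177*(-1/111294) - 480537 = 30353/12366 - 480537 = -5942290189/12366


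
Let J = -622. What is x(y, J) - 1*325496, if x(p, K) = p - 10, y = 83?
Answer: -325423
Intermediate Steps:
x(p, K) = -10 + p
x(y, J) - 1*325496 = (-10 + 83) - 1*325496 = 73 - 325496 = -325423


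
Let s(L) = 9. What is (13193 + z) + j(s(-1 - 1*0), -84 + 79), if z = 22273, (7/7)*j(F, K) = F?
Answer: 35475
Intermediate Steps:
j(F, K) = F
(13193 + z) + j(s(-1 - 1*0), -84 + 79) = (13193 + 22273) + 9 = 35466 + 9 = 35475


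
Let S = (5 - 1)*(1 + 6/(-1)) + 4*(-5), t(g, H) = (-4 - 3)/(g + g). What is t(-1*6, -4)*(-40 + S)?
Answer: -140/3 ≈ -46.667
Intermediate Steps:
t(g, H) = -7/(2*g) (t(g, H) = -7*1/(2*g) = -7/(2*g))
S = -40 (S = 4*(1 + 6*(-1)) - 20 = 4*(1 - 6) - 20 = 4*(-5) - 20 = -20 - 20 = -40)
t(-1*6, -4)*(-40 + S) = (-7/(2*((-1*6))))*(-40 - 40) = -7/2/(-6)*(-80) = -7/2*(-⅙)*(-80) = (7/12)*(-80) = -140/3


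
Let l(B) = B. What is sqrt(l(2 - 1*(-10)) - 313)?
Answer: I*sqrt(301) ≈ 17.349*I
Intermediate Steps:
sqrt(l(2 - 1*(-10)) - 313) = sqrt((2 - 1*(-10)) - 313) = sqrt((2 + 10) - 313) = sqrt(12 - 313) = sqrt(-301) = I*sqrt(301)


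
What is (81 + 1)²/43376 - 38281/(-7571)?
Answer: 427846015/82099924 ≈ 5.2113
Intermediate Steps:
(81 + 1)²/43376 - 38281/(-7571) = 82²*(1/43376) - 38281*(-1/7571) = 6724*(1/43376) + 38281/7571 = 1681/10844 + 38281/7571 = 427846015/82099924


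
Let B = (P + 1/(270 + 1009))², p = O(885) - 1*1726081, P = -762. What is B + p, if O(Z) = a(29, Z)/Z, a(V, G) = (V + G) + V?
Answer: -1658271417092057/1447719285 ≈ -1.1454e+6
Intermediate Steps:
a(V, G) = G + 2*V (a(V, G) = (G + V) + V = G + 2*V)
O(Z) = (58 + Z)/Z (O(Z) = (Z + 2*29)/Z = (Z + 58)/Z = (58 + Z)/Z)
p = -1527580742/885 (p = (58 + 885)/885 - 1*1726081 = (1/885)*943 - 1726081 = 943/885 - 1726081 = -1527580742/885 ≈ -1.7261e+6)
B = 949839312409/1635841 (B = (-762 + 1/(270 + 1009))² = (-762 + 1/1279)² = (-974597/1279)² = 949839312409/1635841 ≈ 5.8064e+5)
B + p = 949839312409/1635841 - 1527580742/885 = -1658271417092057/1447719285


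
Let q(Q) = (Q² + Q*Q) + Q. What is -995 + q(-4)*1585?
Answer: 43385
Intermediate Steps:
q(Q) = Q + 2*Q² (q(Q) = (Q² + Q²) + Q = 2*Q² + Q = Q + 2*Q²)
-995 + q(-4)*1585 = -995 - 4*(1 + 2*(-4))*1585 = -995 - 4*(1 - 8)*1585 = -995 - 4*(-7)*1585 = -995 + 28*1585 = -995 + 44380 = 43385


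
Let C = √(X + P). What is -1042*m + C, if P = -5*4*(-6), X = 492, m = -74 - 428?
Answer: 523084 + 6*√17 ≈ 5.2311e+5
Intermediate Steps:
m = -502
P = 120 (P = -20*(-6) = 120)
C = 6*√17 (C = √(492 + 120) = √612 = 6*√17 ≈ 24.739)
-1042*m + C = -1042*(-502) + 6*√17 = 523084 + 6*√17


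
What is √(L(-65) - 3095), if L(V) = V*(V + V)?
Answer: 3*√595 ≈ 73.178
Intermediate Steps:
L(V) = 2*V² (L(V) = V*(2*V) = 2*V²)
√(L(-65) - 3095) = √(2*(-65)² - 3095) = √(2*4225 - 3095) = √(8450 - 3095) = √5355 = 3*√595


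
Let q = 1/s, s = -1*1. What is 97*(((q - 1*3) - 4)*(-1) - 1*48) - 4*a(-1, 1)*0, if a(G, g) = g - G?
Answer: -3880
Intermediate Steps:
s = -1
q = -1 (q = 1/(-1) = -1)
97*(((q - 1*3) - 4)*(-1) - 1*48) - 4*a(-1, 1)*0 = 97*(((-1 - 1*3) - 4)*(-1) - 1*48) - 4*(1 - 1*(-1))*0 = 97*(((-1 - 3) - 4)*(-1) - 48) - 4*(1 + 1)*0 = 97*((-4 - 4)*(-1) - 48) - 4*2*0 = 97*(-8*(-1) - 48) - 8*0 = 97*(8 - 48) + 0 = 97*(-40) + 0 = -3880 + 0 = -3880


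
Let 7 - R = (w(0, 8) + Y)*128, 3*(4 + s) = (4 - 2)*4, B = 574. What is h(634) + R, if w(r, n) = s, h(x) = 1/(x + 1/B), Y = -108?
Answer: 15286335307/1091751 ≈ 14002.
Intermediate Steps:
s = -4/3 (s = -4 + ((4 - 2)*4)/3 = -4 + (2*4)/3 = -4 + (⅓)*8 = -4 + 8/3 = -4/3 ≈ -1.3333)
h(x) = 1/(1/574 + x) (h(x) = 1/(x + 1/574) = 1/(1/574 + x))
w(r, n) = -4/3
R = 42005/3 (R = 7 - (-4/3 - 108)*128 = 7 - (-328)*128/3 = 7 - 1*(-41984/3) = 7 + 41984/3 = 42005/3 ≈ 14002.)
h(634) + R = 574/(1 + 574*634) + 42005/3 = 574/(1 + 363916) + 42005/3 = 574/363917 + 42005/3 = 15286335307/1091751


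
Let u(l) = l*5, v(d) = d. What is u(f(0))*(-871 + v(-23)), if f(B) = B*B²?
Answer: 0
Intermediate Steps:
f(B) = B³
u(l) = 5*l
u(f(0))*(-871 + v(-23)) = (5*0³)*(-871 - 23) = (5*0)*(-894) = 0*(-894) = 0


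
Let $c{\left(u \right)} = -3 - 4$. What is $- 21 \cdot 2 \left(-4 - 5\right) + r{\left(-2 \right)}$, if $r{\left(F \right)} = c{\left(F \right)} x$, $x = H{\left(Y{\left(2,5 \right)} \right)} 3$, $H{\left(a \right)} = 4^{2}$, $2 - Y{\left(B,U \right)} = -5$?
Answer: $42$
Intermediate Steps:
$Y{\left(B,U \right)} = 7$ ($Y{\left(B,U \right)} = 2 - -5 = 2 + 5 = 7$)
$c{\left(u \right)} = -7$ ($c{\left(u \right)} = -3 - 4 = -7$)
$H{\left(a \right)} = 16$
$x = 48$ ($x = 16 \cdot 3 = 48$)
$r{\left(F \right)} = -336$ ($r{\left(F \right)} = \left(-7\right) 48 = -336$)
$- 21 \cdot 2 \left(-4 - 5\right) + r{\left(-2 \right)} = - 21 \cdot 2 \left(-4 - 5\right) - 336 = - 21 \cdot 2 \left(-9\right) - 336 = \left(-21\right) \left(-18\right) - 336 = 378 - 336 = 42$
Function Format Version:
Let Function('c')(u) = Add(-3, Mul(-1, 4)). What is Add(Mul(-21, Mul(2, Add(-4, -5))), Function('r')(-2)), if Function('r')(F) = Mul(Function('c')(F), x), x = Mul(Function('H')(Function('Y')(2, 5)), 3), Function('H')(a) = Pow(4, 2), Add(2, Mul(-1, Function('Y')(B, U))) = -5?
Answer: 42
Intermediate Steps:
Function('Y')(B, U) = 7 (Function('Y')(B, U) = Add(2, Mul(-1, -5)) = Add(2, 5) = 7)
Function('c')(u) = -7 (Function('c')(u) = Add(-3, -4) = -7)
Function('H')(a) = 16
x = 48 (x = Mul(16, 3) = 48)
Function('r')(F) = -336 (Function('r')(F) = Mul(-7, 48) = -336)
Add(Mul(-21, Mul(2, Add(-4, -5))), Function('r')(-2)) = Add(Mul(-21, Mul(2, Add(-4, -5))), -336) = Add(Mul(-21, Mul(2, -9)), -336) = Add(Mul(-21, -18), -336) = Add(378, -336) = 42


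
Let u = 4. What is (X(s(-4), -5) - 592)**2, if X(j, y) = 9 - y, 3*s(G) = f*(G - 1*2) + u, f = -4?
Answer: 334084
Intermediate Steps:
s(G) = 4 - 4*G/3 (s(G) = (-4*(G - 1*2) + 4)/3 = (-4*(G - 2) + 4)/3 = (-4*(-2 + G) + 4)/3 = ((8 - 4*G) + 4)/3 = (12 - 4*G)/3 = 4 - 4*G/3)
(X(s(-4), -5) - 592)**2 = ((9 - 1*(-5)) - 592)**2 = ((9 + 5) - 592)**2 = (14 - 592)**2 = (-578)**2 = 334084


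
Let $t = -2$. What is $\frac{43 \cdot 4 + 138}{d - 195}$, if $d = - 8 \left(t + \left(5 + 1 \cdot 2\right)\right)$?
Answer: $- \frac{62}{47} \approx -1.3191$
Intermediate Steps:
$d = -40$ ($d = - 8 \left(-2 + \left(5 + 1 \cdot 2\right)\right) = - 8 \left(-2 + \left(5 + 2\right)\right) = - 8 \left(-2 + 7\right) = \left(-8\right) 5 = -40$)
$\frac{43 \cdot 4 + 138}{d - 195} = \frac{43 \cdot 4 + 138}{-40 - 195} = \frac{172 + 138}{-235} = 310 \left(- \frac{1}{235}\right) = - \frac{62}{47}$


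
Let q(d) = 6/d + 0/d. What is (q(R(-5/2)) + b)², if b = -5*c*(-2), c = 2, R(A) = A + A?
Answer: 8836/25 ≈ 353.44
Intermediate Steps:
R(A) = 2*A
q(d) = 6/d (q(d) = 6/d + 0 = 6/d)
b = 20 (b = -5*2*(-2) = -10*(-2) = 20)
(q(R(-5/2)) + b)² = (6/((2*(-5/2))) + 20)² = (6/(-5) + 20)² = (6*(-⅕) + 20)² = (-6/5 + 20)² = (94/5)² = 8836/25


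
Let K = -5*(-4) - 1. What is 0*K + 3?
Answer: 3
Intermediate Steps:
K = 19 (K = 20 - 1 = 19)
0*K + 3 = 0*19 + 3 = 0 + 3 = 3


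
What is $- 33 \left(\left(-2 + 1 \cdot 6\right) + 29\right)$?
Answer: $-1089$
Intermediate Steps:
$- 33 \left(\left(-2 + 1 \cdot 6\right) + 29\right) = - 33 \left(\left(-2 + 6\right) + 29\right) = - 33 \left(4 + 29\right) = \left(-33\right) 33 = -1089$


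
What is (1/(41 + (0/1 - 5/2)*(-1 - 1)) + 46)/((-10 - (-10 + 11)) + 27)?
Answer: 2117/736 ≈ 2.8764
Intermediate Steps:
(1/(41 + (0/1 - 5/2)*(-1 - 1)) + 46)/((-10 - (-10 + 11)) + 27) = (1/(41 + (0*1 - 5*½)*(-2)) + 46)/((-10 - 1*1) + 27) = (1/(41 + (0 - 5/2)*(-2)) + 46)/((-10 - 1) + 27) = (1/(41 - 5/2*(-2)) + 46)/(-11 + 27) = (1/(41 + 5) + 46)/16 = (1/46 + 46)*(1/16) = (2117/46)*(1/16) = 2117/736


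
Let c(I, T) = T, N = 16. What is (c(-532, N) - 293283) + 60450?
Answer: -232817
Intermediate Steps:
(c(-532, N) - 293283) + 60450 = (16 - 293283) + 60450 = -293267 + 60450 = -232817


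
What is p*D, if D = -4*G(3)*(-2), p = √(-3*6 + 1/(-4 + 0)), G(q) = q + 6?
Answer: 36*I*√73 ≈ 307.58*I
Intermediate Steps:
G(q) = 6 + q
p = I*√73/2 (p = √(-18 + 1/(-4)) = √(-18 - ¼) = √(-73/4) = I*√73/2 ≈ 4.272*I)
D = 72 (D = -4*(6 + 3)*(-2) = -4*9*(-2) = -36*(-2) = 72)
p*D = (I*√73/2)*72 = 36*I*√73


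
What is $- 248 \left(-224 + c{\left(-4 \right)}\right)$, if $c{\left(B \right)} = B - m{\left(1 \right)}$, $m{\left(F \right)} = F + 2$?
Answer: $57288$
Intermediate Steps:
$m{\left(F \right)} = 2 + F$
$c{\left(B \right)} = -3 + B$ ($c{\left(B \right)} = B - \left(2 + 1\right) = B - 3 = -3 + B$)
$- 248 \left(-224 + c{\left(-4 \right)}\right) = - 248 \left(-224 - 7\right) = \left(-248\right) \left(-231\right) = 57288$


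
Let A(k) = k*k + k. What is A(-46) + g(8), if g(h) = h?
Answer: 2078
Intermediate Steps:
A(k) = k + k² (A(k) = k² + k = k + k²)
A(-46) + g(8) = -46*(1 - 46) + 8 = -46*(-45) + 8 = 2070 + 8 = 2078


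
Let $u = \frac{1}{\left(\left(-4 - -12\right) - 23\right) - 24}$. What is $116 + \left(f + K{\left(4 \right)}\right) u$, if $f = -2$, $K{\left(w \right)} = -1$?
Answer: $\frac{1509}{13} \approx 116.08$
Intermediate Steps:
$u = - \frac{1}{39}$ ($u = \frac{1}{\left(\left(-4 + \left(-9 + 21\right)\right) - 23\right) - 24} = \frac{1}{\left(\left(-4 + 12\right) - 23\right) - 24} = \frac{1}{\left(8 - 23\right) - 24} = \frac{1}{-15 - 24} = \frac{1}{-39} = - \frac{1}{39} \approx -0.025641$)
$116 + \left(f + K{\left(4 \right)}\right) u = 116 + \left(-2 - 1\right) \left(- \frac{1}{39}\right) = 116 - - \frac{1}{13} = 116 + \frac{1}{13} = \frac{1509}{13}$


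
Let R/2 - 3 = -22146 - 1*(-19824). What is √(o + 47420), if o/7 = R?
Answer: √14954 ≈ 122.29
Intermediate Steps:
R = -4638 (R = 6 + 2*(-22146 - 1*(-19824)) = 6 + 2*(-22146 + 19824) = 6 + 2*(-2322) = 6 - 4644 = -4638)
o = -32466 (o = 7*(-4638) = -32466)
√(o + 47420) = √(-32466 + 47420) = √14954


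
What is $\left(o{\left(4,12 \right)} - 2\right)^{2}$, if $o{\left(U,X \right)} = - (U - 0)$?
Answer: $36$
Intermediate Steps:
$o{\left(U,X \right)} = - U$ ($o{\left(U,X \right)} = - (U + 0) = - U$)
$\left(o{\left(4,12 \right)} - 2\right)^{2} = \left(\left(-1\right) 4 - 2\right)^{2} = \left(-4 - 2\right)^{2} = \left(-6\right)^{2} = 36$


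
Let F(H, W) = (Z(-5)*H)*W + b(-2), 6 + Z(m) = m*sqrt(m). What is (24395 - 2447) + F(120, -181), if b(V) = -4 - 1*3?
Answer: 152261 + 108600*I*sqrt(5) ≈ 1.5226e+5 + 2.4284e+5*I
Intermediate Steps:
b(V) = -7 (b(V) = -4 - 3 = -7)
Z(m) = -6 + m**(3/2) (Z(m) = -6 + m*sqrt(m) = -6 + m**(3/2))
F(H, W) = -7 + H*W*(-6 - 5*I*sqrt(5)) (F(H, W) = ((-6 + (-5)**(3/2))*H)*W - 7 = ((-6 - 5*I*sqrt(5))*H)*W - 7 = (H*(-6 - 5*I*sqrt(5)))*W - 7 = H*W*(-6 - 5*I*sqrt(5)) - 7 = -7 + H*W*(-6 - 5*I*sqrt(5)))
(24395 - 2447) + F(120, -181) = (24395 - 2447) + (-7 - 1*120*(-181)*(6 + 5*I*sqrt(5))) = 21948 + (-7 + (130320 + 108600*I*sqrt(5))) = 21948 + (130313 + 108600*I*sqrt(5)) = 152261 + 108600*I*sqrt(5)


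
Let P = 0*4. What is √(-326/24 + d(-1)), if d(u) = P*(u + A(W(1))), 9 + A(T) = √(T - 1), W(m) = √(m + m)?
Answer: I*√489/6 ≈ 3.6856*I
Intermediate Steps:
W(m) = √2*√m (W(m) = √(2*m) = √2*√m)
A(T) = -9 + √(-1 + T) (A(T) = -9 + √(T - 1) = -9 + √(-1 + T))
P = 0
d(u) = 0 (d(u) = 0*(u + (-9 + √(-1 + √2*√1))) = 0*(u + (-9 + √(-1 + √2*1))) = 0*(u + (-9 + √(-1 + √2))) = 0*(-9 + u + √(-1 + √2)) = 0)
√(-326/24 + d(-1)) = √(-326/24 + 0) = √(-326*1/24 + 0) = √(-163/12 + 0) = √(-163/12) = I*√489/6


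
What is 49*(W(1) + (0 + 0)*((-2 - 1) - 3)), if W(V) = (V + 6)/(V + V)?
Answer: 343/2 ≈ 171.50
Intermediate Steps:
W(V) = (6 + V)/(2*V) (W(V) = (6 + V)/((2*V)) = (6 + V)*(1/(2*V)) = (6 + V)/(2*V))
49*(W(1) + (0 + 0)*((-2 - 1) - 3)) = 49*((½)*(6 + 1)/1 + (0 + 0)*((-2 - 1) - 3)) = 49*((½)*1*7 + 0*(-3 - 3)) = 49*(7/2 + 0*(-6)) = 49*(7/2 + 0) = 49*(7/2) = 343/2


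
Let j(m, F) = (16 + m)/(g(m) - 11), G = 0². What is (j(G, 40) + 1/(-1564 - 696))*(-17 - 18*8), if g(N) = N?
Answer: 5823531/24860 ≈ 234.25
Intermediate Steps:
G = 0
j(m, F) = (16 + m)/(-11 + m) (j(m, F) = (16 + m)/(m - 11) = (16 + m)/(-11 + m))
(j(G, 40) + 1/(-1564 - 696))*(-17 - 18*8) = ((16 + 0)/(-11 + 0) + 1/(-1564 - 696))*(-17 - 18*8) = (16/(-11) + 1/(-2260))*(-17 - 144) = (-1/11*16 - 1/2260)*(-161) = (-16/11 - 1/2260)*(-161) = -36171/24860*(-161) = 5823531/24860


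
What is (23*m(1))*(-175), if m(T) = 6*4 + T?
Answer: -100625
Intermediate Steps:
m(T) = 24 + T
(23*m(1))*(-175) = (23*(24 + 1))*(-175) = (23*25)*(-175) = 575*(-175) = -100625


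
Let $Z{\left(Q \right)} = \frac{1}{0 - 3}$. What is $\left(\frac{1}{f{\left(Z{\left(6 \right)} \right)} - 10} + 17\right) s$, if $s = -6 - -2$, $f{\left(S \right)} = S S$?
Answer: $- \frac{6016}{89} \approx -67.595$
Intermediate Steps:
$Z{\left(Q \right)} = - \frac{1}{3}$ ($Z{\left(Q \right)} = \frac{1}{-3} = - \frac{1}{3}$)
$f{\left(S \right)} = S^{2}$
$s = -4$ ($s = -6 + 2 = -4$)
$\left(\frac{1}{f{\left(Z{\left(6 \right)} \right)} - 10} + 17\right) s = \left(\frac{1}{\left(- \frac{1}{3}\right)^{2} - 10} + 17\right) \left(-4\right) = \left(\frac{1}{\frac{1}{9} - 10} + 17\right) \left(-4\right) = \left(\frac{1}{- \frac{89}{9}} + 17\right) \left(-4\right) = \left(- \frac{9}{89} + 17\right) \left(-4\right) = \frac{1504}{89} \left(-4\right) = - \frac{6016}{89}$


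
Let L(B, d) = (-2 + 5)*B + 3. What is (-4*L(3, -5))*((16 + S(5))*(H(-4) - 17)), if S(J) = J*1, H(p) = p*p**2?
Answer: 81648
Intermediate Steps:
H(p) = p**3
S(J) = J
L(B, d) = 3 + 3*B (L(B, d) = 3*B + 3 = 3 + 3*B)
(-4*L(3, -5))*((16 + S(5))*(H(-4) - 17)) = (-4*(3 + 3*3))*((16 + 5)*((-4)**3 - 17)) = (-4*(3 + 9))*(21*(-64 - 17)) = (-4*12)*(21*(-81)) = -48*(-1701) = 81648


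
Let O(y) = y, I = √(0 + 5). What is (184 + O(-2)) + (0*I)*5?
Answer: 182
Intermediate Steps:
I = √5 ≈ 2.2361
(184 + O(-2)) + (0*I)*5 = (184 - 2) + (0*√5)*5 = 182 + 0*5 = 182 + 0 = 182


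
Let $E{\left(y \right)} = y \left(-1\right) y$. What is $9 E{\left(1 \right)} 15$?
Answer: $-135$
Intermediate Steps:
$E{\left(y \right)} = - y^{2}$ ($E{\left(y \right)} = - y y = - y^{2}$)
$9 E{\left(1 \right)} 15 = 9 \left(- 1^{2}\right) 15 = 9 \left(\left(-1\right) 1\right) 15 = 9 \left(-1\right) 15 = \left(-9\right) 15 = -135$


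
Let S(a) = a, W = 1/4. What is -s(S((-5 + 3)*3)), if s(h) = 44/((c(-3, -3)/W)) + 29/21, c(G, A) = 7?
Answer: -62/21 ≈ -2.9524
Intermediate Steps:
W = 1/4 ≈ 0.25000
s(h) = 62/21 (s(h) = 44/((7/(1/4))) + 29/21 = 44/((7*4)) + 29*(1/21) = 44/28 + 29/21 = 44*(1/28) + 29/21 = 11/7 + 29/21 = 62/21)
-s(S((-5 + 3)*3)) = -1*62/21 = -62/21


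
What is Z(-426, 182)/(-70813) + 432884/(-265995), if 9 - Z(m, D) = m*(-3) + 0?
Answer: -30316267037/18835903935 ≈ -1.6095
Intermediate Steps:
Z(m, D) = 9 + 3*m (Z(m, D) = 9 - (m*(-3) + 0) = 9 - (-3*m + 0) = 9 - (-3)*m = 9 + 3*m)
Z(-426, 182)/(-70813) + 432884/(-265995) = (9 + 3*(-426))/(-70813) + 432884/(-265995) = (9 - 1278)*(-1/70813) + 432884*(-1/265995) = -1269*(-1/70813) - 432884/265995 = 1269/70813 - 432884/265995 = -30316267037/18835903935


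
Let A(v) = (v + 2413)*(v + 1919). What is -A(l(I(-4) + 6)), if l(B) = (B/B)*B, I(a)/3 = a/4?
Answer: -4643552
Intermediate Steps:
I(a) = 3*a/4 (I(a) = 3*(a/4) = 3*a/4)
l(B) = B (l(B) = 1*B = B)
A(v) = (1919 + v)*(2413 + v) (A(v) = (2413 + v)*(1919 + v) = (1919 + v)*(2413 + v))
-A(l(I(-4) + 6)) = -(4630547 + ((3/4)*(-4) + 6)**2 + 4332*((3/4)*(-4) + 6)) = -(4630547 + (-3 + 6)**2 + 4332*(-3 + 6)) = -(4630547 + 3**2 + 4332*3) = -(4630547 + 9 + 12996) = -1*4643552 = -4643552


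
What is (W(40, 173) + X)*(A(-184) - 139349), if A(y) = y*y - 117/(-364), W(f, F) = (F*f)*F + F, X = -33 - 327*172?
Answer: -120373053840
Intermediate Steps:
X = -56277 (X = -33 - 56244 = -56277)
W(f, F) = F + f*F**2 (W(f, F) = f*F**2 + F = F + f*F**2)
A(y) = 9/28 + y**2 (A(y) = y**2 - 117*(-1/364) = y**2 + 9/28 = 9/28 + y**2)
(W(40, 173) + X)*(A(-184) - 139349) = (173*(1 + 173*40) - 56277)*((9/28 + (-184)**2) - 139349) = (173*(1 + 6920) - 56277)*((9/28 + 33856) - 139349) = (173*6921 - 56277)*(947977/28 - 139349) = (1197333 - 56277)*(-2953795/28) = 1141056*(-2953795/28) = -120373053840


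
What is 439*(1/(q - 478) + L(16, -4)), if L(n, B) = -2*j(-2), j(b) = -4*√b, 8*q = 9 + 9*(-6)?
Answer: -3512/3869 + 3512*I*√2 ≈ -0.90773 + 4966.7*I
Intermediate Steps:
q = -45/8 (q = (9 + 9*(-6))/8 = (9 - 54)/8 = (⅛)*(-45) = -45/8 ≈ -5.6250)
L(n, B) = 8*I*√2 (L(n, B) = -(-8)*√(-2) = -(-8)*I*√2 = 8*I*√2)
439*(1/(q - 478) + L(16, -4)) = 439*(1/(-45/8 - 478) + 8*I*√2) = 439*(1/(-3869/8) + 8*I*√2) = 439*(-8/3869 + 8*I*√2) = -3512/3869 + 3512*I*√2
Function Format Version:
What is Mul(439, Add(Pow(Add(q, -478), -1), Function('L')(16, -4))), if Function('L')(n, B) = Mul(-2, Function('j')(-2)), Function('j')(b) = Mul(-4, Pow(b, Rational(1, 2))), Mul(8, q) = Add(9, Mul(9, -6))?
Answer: Add(Rational(-3512, 3869), Mul(3512, I, Pow(2, Rational(1, 2)))) ≈ Add(-0.90773, Mul(4966.7, I))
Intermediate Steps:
q = Rational(-45, 8) (q = Mul(Rational(1, 8), Add(9, Mul(9, -6))) = Mul(Rational(1, 8), Add(9, -54)) = Mul(Rational(1, 8), -45) = Rational(-45, 8) ≈ -5.6250)
Function('L')(n, B) = Mul(8, I, Pow(2, Rational(1, 2))) (Function('L')(n, B) = Mul(-2, Mul(-4, Pow(-2, Rational(1, 2)))) = Mul(-2, Mul(-4, Mul(I, Pow(2, Rational(1, 2))))) = Mul(-2, Mul(-4, I, Pow(2, Rational(1, 2)))) = Mul(8, I, Pow(2, Rational(1, 2))))
Mul(439, Add(Pow(Add(q, -478), -1), Function('L')(16, -4))) = Mul(439, Add(Pow(Add(Rational(-45, 8), -478), -1), Mul(8, I, Pow(2, Rational(1, 2))))) = Mul(439, Add(Pow(Rational(-3869, 8), -1), Mul(8, I, Pow(2, Rational(1, 2))))) = Mul(439, Add(Rational(-8, 3869), Mul(8, I, Pow(2, Rational(1, 2))))) = Add(Rational(-3512, 3869), Mul(3512, I, Pow(2, Rational(1, 2))))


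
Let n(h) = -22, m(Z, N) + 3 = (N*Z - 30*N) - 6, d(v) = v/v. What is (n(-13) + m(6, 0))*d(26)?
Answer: -31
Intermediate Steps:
d(v) = 1
m(Z, N) = -9 - 30*N + N*Z (m(Z, N) = -3 + ((N*Z - 30*N) - 6) = -3 + ((-30*N + N*Z) - 6) = -3 + (-6 - 30*N + N*Z) = -9 - 30*N + N*Z)
(n(-13) + m(6, 0))*d(26) = (-22 + (-9 - 30*0 + 0*6))*1 = (-22 + (-9 + 0 + 0))*1 = (-22 - 9)*1 = -31*1 = -31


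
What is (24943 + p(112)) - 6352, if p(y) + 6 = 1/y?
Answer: 2081521/112 ≈ 18585.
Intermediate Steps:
p(y) = -6 + 1/y
(24943 + p(112)) - 6352 = (24943 + (-6 + 1/112)) - 6352 = (24943 - 671/112) - 6352 = 2792945/112 - 6352 = 2081521/112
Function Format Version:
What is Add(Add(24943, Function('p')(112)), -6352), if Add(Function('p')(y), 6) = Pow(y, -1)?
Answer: Rational(2081521, 112) ≈ 18585.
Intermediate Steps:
Function('p')(y) = Add(-6, Pow(y, -1))
Add(Add(24943, Function('p')(112)), -6352) = Add(Add(24943, Add(-6, Pow(112, -1))), -6352) = Add(Add(24943, Add(-6, Rational(1, 112))), -6352) = Add(Add(24943, Rational(-671, 112)), -6352) = Add(Rational(2792945, 112), -6352) = Rational(2081521, 112)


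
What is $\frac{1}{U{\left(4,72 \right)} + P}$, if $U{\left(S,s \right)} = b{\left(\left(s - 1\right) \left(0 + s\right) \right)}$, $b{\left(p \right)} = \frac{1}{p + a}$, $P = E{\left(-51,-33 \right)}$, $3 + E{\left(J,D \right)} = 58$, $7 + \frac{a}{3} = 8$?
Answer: $\frac{5115}{281326} \approx 0.018182$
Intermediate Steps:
$a = 3$ ($a = -21 + 3 \cdot 8 = -21 + 24 = 3$)
$E{\left(J,D \right)} = 55$ ($E{\left(J,D \right)} = -3 + 58 = 55$)
$P = 55$
$b{\left(p \right)} = \frac{1}{3 + p}$ ($b{\left(p \right)} = \frac{1}{p + 3} = \frac{1}{3 + p}$)
$U{\left(S,s \right)} = \frac{1}{3 + s \left(-1 + s\right)}$ ($U{\left(S,s \right)} = \frac{1}{3 + \left(s - 1\right) \left(0 + s\right)} = \frac{1}{3 + \left(-1 + s\right) s} = \frac{1}{3 + s \left(-1 + s\right)}$)
$\frac{1}{U{\left(4,72 \right)} + P} = \frac{1}{\frac{1}{3 + 72 \left(-1 + 72\right)} + 55} = \frac{1}{\frac{1}{3 + 72 \cdot 71} + 55} = \frac{1}{\frac{1}{3 + 5112} + 55} = \frac{1}{\frac{1}{5115} + 55} = \frac{1}{\frac{281326}{5115}} = \frac{5115}{281326}$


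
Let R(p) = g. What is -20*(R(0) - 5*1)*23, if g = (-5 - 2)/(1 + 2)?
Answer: 10120/3 ≈ 3373.3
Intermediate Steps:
g = -7/3 ≈ -2.3333
R(p) = -7/3
-20*(R(0) - 5*1)*23 = -20*(-7/3 - 5*1)*23 = -20*(-7/3 - 5)*23 = -20*(-22/3)*23 = (440/3)*23 = 10120/3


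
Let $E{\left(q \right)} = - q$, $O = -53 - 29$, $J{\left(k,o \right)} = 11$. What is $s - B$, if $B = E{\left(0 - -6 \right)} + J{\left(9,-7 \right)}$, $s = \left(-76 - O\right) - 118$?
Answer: $-117$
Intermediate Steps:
$O = -82$ ($O = -53 - 29 = -82$)
$s = -112$ ($s = \left(-76 - -82\right) - 118 = \left(-76 + 82\right) - 118 = 6 - 118 = -112$)
$B = 5$ ($B = - (0 - -6) + 11 = - (0 + 6) + 11 = \left(-1\right) 6 + 11 = -6 + 11 = 5$)
$s - B = -112 - 5 = -117$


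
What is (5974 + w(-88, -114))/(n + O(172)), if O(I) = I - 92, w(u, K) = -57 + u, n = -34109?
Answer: -1943/11343 ≈ -0.17130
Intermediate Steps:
O(I) = -92 + I
(5974 + w(-88, -114))/(n + O(172)) = (5974 + (-57 - 88))/(-34109 + (-92 + 172)) = (5974 - 145)/(-34109 + 80) = 5829/(-34029) = 5829*(-1/34029) = -1943/11343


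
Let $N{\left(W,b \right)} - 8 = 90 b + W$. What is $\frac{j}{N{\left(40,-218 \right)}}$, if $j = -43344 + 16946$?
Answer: $\frac{13199}{9786} \approx 1.3488$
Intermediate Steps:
$N{\left(W,b \right)} = 8 + W + 90 b$ ($N{\left(W,b \right)} = 8 + \left(90 b + W\right) = 8 + \left(W + 90 b\right) = 8 + W + 90 b$)
$j = -26398$
$\frac{j}{N{\left(40,-218 \right)}} = - \frac{26398}{8 + 40 + 90 \left(-218\right)} = - \frac{26398}{8 + 40 - 19620} = - \frac{26398}{-19572} = \left(-26398\right) \left(- \frac{1}{19572}\right) = \frac{13199}{9786}$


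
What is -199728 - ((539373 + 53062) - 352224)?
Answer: -439939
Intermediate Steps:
-199728 - ((539373 + 53062) - 352224) = -199728 - (592435 - 352224) = -199728 - 1*240211 = -199728 - 240211 = -439939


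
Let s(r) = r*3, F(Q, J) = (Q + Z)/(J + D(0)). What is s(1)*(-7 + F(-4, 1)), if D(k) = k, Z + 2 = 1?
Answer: -36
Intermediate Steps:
Z = -1 (Z = -2 + 1 = -1)
F(Q, J) = (-1 + Q)/J (F(Q, J) = (Q - 1)/(J + 0) = (-1 + Q)/J)
s(r) = 3*r
s(1)*(-7 + F(-4, 1)) = (3*1)*(-7 + (-1 - 4)/1) = 3*(-7 + 1*(-5)) = 3*(-7 - 5) = 3*(-12) = -36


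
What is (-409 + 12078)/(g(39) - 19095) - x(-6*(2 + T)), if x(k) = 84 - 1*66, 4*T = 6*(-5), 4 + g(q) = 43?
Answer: -354677/19056 ≈ -18.612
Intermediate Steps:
g(q) = 39 (g(q) = -4 + 43 = 39)
T = -15/2 (T = (6*(-5))/4 = (1/4)*(-30) = -15/2 ≈ -7.5000)
x(k) = 18 (x(k) = 84 - 66 = 18)
(-409 + 12078)/(g(39) - 19095) - x(-6*(2 + T)) = (-409 + 12078)/(39 - 19095) - 1*18 = 11669/(-19056) - 18 = 11669*(-1/19056) - 18 = -11669/19056 - 18 = -354677/19056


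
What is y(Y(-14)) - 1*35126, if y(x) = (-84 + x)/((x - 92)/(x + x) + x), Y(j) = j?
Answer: -5021646/143 ≈ -35116.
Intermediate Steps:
y(x) = (-84 + x)/(x + (-92 + x)/(2*x)) (y(x) = (-84 + x)/((-92 + x)/((2*x)) + x) = (-84 + x)/((-92 + x)*(1/(2*x)) + x) = (-84 + x)/((-92 + x)/(2*x) + x) = (-84 + x)/(x + (-92 + x)/(2*x)))
y(Y(-14)) - 1*35126 = 2*(-14)*(-84 - 14)/(-92 - 14 + 2*(-14)²) - 1*35126 = 2*(-14)*(-98)/(-92 - 14 + 2*196) - 35126 = 2*(-14)*(-98)/(-92 - 14 + 392) - 35126 = 2*(-14)*(-98)/286 - 35126 = 2*(-14)*(1/286)*(-98) - 35126 = 1372/143 - 35126 = -5021646/143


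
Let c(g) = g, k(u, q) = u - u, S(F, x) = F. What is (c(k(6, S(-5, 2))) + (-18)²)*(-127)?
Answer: -41148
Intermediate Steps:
k(u, q) = 0
(c(k(6, S(-5, 2))) + (-18)²)*(-127) = (0 + (-18)²)*(-127) = (0 + 324)*(-127) = 324*(-127) = -41148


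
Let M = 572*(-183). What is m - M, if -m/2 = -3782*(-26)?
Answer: -91988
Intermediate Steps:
M = -104676
m = -196664 (m = -(-7564)*(-26) = -2*98332 = -196664)
m - M = -196664 - 1*(-104676) = -196664 + 104676 = -91988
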